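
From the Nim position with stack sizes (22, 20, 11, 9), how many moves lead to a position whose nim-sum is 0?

Compute the nim-sum pairwise:
22 XOR 20 = 2
2 XOR 11 = 9
9 XOR 9 = 0
The nim-sum is already 0, so every move leaves a nonzero nim-sum — there are no winning moves.

0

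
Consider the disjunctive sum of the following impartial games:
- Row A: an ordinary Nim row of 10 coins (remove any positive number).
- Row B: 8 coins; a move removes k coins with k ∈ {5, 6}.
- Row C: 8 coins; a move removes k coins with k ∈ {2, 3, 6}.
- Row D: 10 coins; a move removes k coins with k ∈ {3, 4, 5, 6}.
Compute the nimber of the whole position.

9

Row A is a plain Nim row of size 10, so its Grundy value is 10.
Grundy values for row B (subtraction set {5, 6}):
g(0) = mex{} = 0
g(1) = mex{} = 0
g(2) = mex{} = 0
g(3) = mex{} = 0
g(4) = mex{} = 0
g(5) = mex{0} = 1
g(6) = mex{0} = 1
g(7) = mex{0} = 1
g(8) = mex{0} = 1
So g(8) = 1.
For row C, compute g(0), g(1), … with moves {2, 3, 6}:
g(0) = mex{} = 0
g(1) = mex{} = 0
g(2) = mex{0} = 1
g(3) = mex{0} = 1
g(4) = mex{0,1} = 2
g(5) = mex{1} = 0
g(6) = mex{0,1,2} = 3
g(7) = mex{0,2} = 1
g(8) = mex{0,1,3} = 2
So g(8) = 2.
For row D, compute g(0), g(1), … with moves {3, 4, 5, 6}:
k:     0  1  2  3  4  5  6  7  8  9 10
g(k):  0  0  0  1  1  1  2  2  2  0  0
So g(10) = 0.
The value of a disjunctive sum is the nim-sum of the parts.
Combined value = 10 ⊕ 1 ⊕ 2 ⊕ 0 = 9.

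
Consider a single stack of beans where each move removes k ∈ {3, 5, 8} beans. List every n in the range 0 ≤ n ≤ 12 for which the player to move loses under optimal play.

0, 1, 2, 11, 12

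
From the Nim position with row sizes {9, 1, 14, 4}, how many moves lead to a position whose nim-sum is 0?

1

Bitwise XOR of the heap sizes:
  1001  (9)
  0001  (1)
  1110  (14)
  0100  (4)
  ----
  0010  (2)
The overall nim-sum is X = 2. A row of size p has a winning move iff p XOR X < p (reduce it to p XOR X).
  9: 9 XOR 2 = 11 ≥ 9 — no move.
  1: 1 XOR 2 = 3 ≥ 1 — no move.
  14: 14 XOR 2 = 12 < 14 — winning move (to 12).
  4: 4 XOR 2 = 6 ≥ 4 — no move.
That gives 1 winning move.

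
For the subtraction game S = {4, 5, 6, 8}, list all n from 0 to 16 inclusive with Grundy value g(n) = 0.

Build the Grundy sequence with g(k) = mex{g(k−s) : s ∈ {4, 5, 6, 8}, s ≤ k}:
k:     0  1  2  3  4  5  6  7  8  9 10 11 12 13 14 15 16
g(k):  0  0  0  0  1  1  1  1  2  2  2  2  0  0  0  0  1
The P-positions (g = 0) in 0..16 are 0, 1, 2, 3, 12, 13, 14, 15.

0, 1, 2, 3, 12, 13, 14, 15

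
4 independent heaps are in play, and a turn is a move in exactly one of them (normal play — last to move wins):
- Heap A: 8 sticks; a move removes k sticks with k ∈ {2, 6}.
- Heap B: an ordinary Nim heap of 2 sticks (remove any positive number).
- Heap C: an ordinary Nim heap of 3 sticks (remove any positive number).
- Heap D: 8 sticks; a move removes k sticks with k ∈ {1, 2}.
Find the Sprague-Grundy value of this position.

For heap A, compute g(0), g(1), … with moves {2, 6}:
k:     0  1  2  3  4  5  6  7  8
g(k):  0  0  1  1  0  0  1  1  0
So g(8) = 0.
Heap B is a plain Nim heap of size 2, so its Grundy value is 2.
Heap C is a plain Nim heap of size 3, so its Grundy value is 3.
Build the Grundy sequence for heap D with g(k) = mex{g(k−s) : s ∈ {1, 2}, s ≤ k}:
g(0) = mex{} = 0
g(1) = mex{0} = 1
g(2) = mex{0,1} = 2
g(3) = mex{1,2} = 0
g(4) = mex{0,2} = 1
g(5) = mex{0,1} = 2
g(6) = mex{1,2} = 0
g(7) = mex{0,2} = 1
g(8) = mex{0,1} = 2
So g(8) = 2.
By the Sprague-Grundy theorem, the Grundy value of a sum of independent games is the XOR of the component values.
Combined value = 0 XOR 2 XOR 3 XOR 2 = 3.

3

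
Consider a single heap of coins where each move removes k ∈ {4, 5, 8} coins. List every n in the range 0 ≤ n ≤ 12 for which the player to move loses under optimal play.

Build the Grundy sequence with g(k) = mex{g(k−s) : s ∈ {4, 5, 8}, s ≤ k}:
k:     0  1  2  3  4  5  6  7  8  9 10 11 12
g(k):  0  0  0  0  1  1  1  1  2  2  2  2  0
The P-positions (g = 0) in 0..12 are 0, 1, 2, 3, 12.

0, 1, 2, 3, 12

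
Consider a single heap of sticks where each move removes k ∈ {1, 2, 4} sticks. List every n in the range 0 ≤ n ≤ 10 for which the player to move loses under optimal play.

0, 3, 6, 9

Grundy values for subtraction set {1, 2, 4}:
k:     0  1  2  3  4  5  6  7  8  9 10
g(k):  0  1  2  0  1  2  0  1  2  0  1
The P-positions (g = 0) in 0..10 are 0, 3, 6, 9.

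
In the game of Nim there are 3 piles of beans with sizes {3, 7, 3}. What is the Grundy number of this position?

7

Bitwise XOR of the heap sizes:
  011  (3)
  111  (7)
  011  (3)
  ---
  111  (7)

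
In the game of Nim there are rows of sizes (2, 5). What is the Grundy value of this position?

7

Compute the nim-sum pairwise:
2 ⊕ 5 = 7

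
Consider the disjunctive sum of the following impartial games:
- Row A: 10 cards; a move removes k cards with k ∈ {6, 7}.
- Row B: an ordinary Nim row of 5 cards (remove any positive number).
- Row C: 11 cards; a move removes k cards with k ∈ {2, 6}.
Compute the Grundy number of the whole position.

Grundy values for row A (subtraction set {6, 7}):
g(0) = mex{} = 0
g(1) = mex{} = 0
g(2) = mex{} = 0
g(3) = mex{} = 0
g(4) = mex{} = 0
g(5) = mex{} = 0
g(6) = mex{0} = 1
g(7) = mex{0} = 1
g(8) = mex{0} = 1
g(9) = mex{0} = 1
g(10) = mex{0} = 1
So g(10) = 1.
Row B is a plain Nim row of size 5, so its Grundy value is 5.
Grundy values for row C (subtraction set {2, 6}):
k:     0  1  2  3  4  5  6  7  8  9 10 11
g(k):  0  0  1  1  0  0  1  1  0  0  1  1
So g(11) = 1.
The value of a disjunctive sum is the nim-sum of the parts.
Combined value = 1 ⊕ 5 ⊕ 1 = 5.

5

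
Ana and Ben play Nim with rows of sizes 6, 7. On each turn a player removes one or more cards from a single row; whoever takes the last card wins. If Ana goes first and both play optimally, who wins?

Ana wins

Compute the nim-sum pairwise:
6 XOR 7 = 1
The nim-sum is 1 ≠ 0, so this is an N-position: the player to move can win; Ana has a winning move.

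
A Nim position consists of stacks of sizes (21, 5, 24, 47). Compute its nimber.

39

Compute the nim-sum pairwise:
21 ⊕ 5 = 16
16 ⊕ 24 = 8
8 ⊕ 47 = 39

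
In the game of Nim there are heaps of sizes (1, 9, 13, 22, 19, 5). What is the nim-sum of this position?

Write each in binary and XOR column by column:
  00001  (1)
  01001  (9)
  01101  (13)
  10110  (22)
  10011  (19)
  00101  (5)
  -----
  00101  (5)

5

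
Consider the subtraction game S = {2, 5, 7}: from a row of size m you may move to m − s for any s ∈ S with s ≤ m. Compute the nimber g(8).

2

Grundy values for subtraction set {2, 5, 7}:
k:     0  1  2  3  4  5  6  7  8
g(k):  0  0  1  1  0  2  1  3  2
So g(8) = 2.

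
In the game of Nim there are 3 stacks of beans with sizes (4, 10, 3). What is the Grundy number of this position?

In binary:
  0100  (4)
  1010  (10)
  0011  (3)
  ----
  1101  (13)

13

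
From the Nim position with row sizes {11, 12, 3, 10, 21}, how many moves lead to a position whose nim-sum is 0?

Nim-sum: 11 ⊕ 12 ⊕ 3 ⊕ 10 ⊕ 21 = 27.
The overall nim-sum is X = 27. A row of size p has a winning move iff p XOR X < p (reduce it to p XOR X).
  11: 11 XOR 27 = 16 ≥ 11 — no move.
  12: 12 XOR 27 = 23 ≥ 12 — no move.
  3: 3 XOR 27 = 24 ≥ 3 — no move.
  10: 10 XOR 27 = 17 ≥ 10 — no move.
  21: 21 XOR 27 = 14 < 21 — winning move (to 14).
That gives 1 winning move.

1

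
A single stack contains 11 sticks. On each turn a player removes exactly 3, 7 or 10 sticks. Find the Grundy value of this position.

3

Build the Grundy sequence with g(k) = mex{g(k−s) : s ∈ {3, 7, 10}, s ≤ k}:
g(0) = mex{} = 0
g(1) = mex{} = 0
g(2) = mex{} = 0
g(3) = mex{0} = 1
g(4) = mex{0} = 1
g(5) = mex{0} = 1
g(6) = mex{1} = 0
g(7) = mex{0,1} = 2
g(8) = mex{0,1} = 2
g(9) = mex{0} = 1
g(10) = mex{0,1,2} = 3
g(11) = mex{0,1,2} = 3
So g(11) = 3.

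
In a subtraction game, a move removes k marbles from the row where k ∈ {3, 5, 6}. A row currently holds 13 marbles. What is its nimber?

1

Build the Grundy sequence with g(k) = mex{g(k−s) : s ∈ {3, 5, 6}, s ≤ k}:
g(0) = mex{} = 0
g(1) = mex{} = 0
g(2) = mex{} = 0
g(3) = mex{0} = 1
g(4) = mex{0} = 1
g(5) = mex{0} = 1
g(6) = mex{0,1} = 2
g(7) = mex{0,1} = 2
g(8) = mex{0,1} = 2
g(9) = mex{1,2} = 0
g(10) = mex{1,2} = 0
g(11) = mex{1,2} = 0
g(12) = mex{0,2} = 1
g(13) = mex{0,2} = 1
So g(13) = 1.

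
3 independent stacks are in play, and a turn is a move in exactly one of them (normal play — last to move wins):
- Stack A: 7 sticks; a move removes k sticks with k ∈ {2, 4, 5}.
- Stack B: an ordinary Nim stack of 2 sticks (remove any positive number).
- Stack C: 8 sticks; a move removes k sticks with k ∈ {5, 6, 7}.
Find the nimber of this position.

3

For stack A, compute g(0), g(1), … with moves {2, 4, 5}:
g(0) = mex{} = 0
g(1) = mex{} = 0
g(2) = mex{0} = 1
g(3) = mex{0} = 1
g(4) = mex{0,1} = 2
g(5) = mex{0,1} = 2
g(6) = mex{0,1,2} = 3
g(7) = mex{1,2} = 0
So g(7) = 0.
Stack B is a plain Nim stack of size 2, so its Grundy value is 2.
Build the Grundy sequence for stack C with g(k) = mex{g(k−s) : s ∈ {5, 6, 7}, s ≤ k}:
g(0) = mex{} = 0
g(1) = mex{} = 0
g(2) = mex{} = 0
g(3) = mex{} = 0
g(4) = mex{} = 0
g(5) = mex{0} = 1
g(6) = mex{0} = 1
g(7) = mex{0} = 1
g(8) = mex{0} = 1
So g(8) = 1.
By the Sprague-Grundy theorem, the Grundy value of a sum of independent games is the XOR of the component values.
Combined value = 0 XOR 2 XOR 1 = 3.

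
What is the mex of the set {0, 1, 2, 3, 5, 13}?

4

The values 0, 1, 2, 3 are all present; 4 is the first non-negative integer missing from the set.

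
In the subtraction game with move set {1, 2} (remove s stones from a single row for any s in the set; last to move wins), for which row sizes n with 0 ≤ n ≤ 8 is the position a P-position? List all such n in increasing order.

0, 3, 6

Grundy values for subtraction set {1, 2}:
k:     0  1  2  3  4  5  6  7  8
g(k):  0  1  2  0  1  2  0  1  2
The P-positions (g = 0) in 0..8 are 0, 3, 6.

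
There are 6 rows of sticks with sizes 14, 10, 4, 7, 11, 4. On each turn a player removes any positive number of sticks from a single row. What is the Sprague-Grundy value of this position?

8

Compute the nim-sum pairwise:
14 XOR 10 = 4
4 XOR 4 = 0
0 XOR 7 = 7
7 XOR 11 = 12
12 XOR 4 = 8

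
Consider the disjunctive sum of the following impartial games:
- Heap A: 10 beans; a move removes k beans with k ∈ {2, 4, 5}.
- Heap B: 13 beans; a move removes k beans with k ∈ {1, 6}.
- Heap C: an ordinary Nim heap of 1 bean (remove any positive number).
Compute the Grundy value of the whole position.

Grundy values for heap A (subtraction set {2, 4, 5}):
g(0) = mex{} = 0
g(1) = mex{} = 0
g(2) = mex{0} = 1
g(3) = mex{0} = 1
g(4) = mex{0,1} = 2
g(5) = mex{0,1} = 2
g(6) = mex{0,1,2} = 3
g(7) = mex{1,2} = 0
g(8) = mex{1,2,3} = 0
g(9) = mex{0,2} = 1
g(10) = mex{0,2,3} = 1
So g(10) = 1.
For heap B, compute g(0), g(1), … with moves {1, 6}:
g(0) = mex{} = 0
g(1) = mex{0} = 1
g(2) = mex{1} = 0
g(3) = mex{0} = 1
g(4) = mex{1} = 0
g(5) = mex{0} = 1
g(6) = mex{0,1} = 2
g(7) = mex{1,2} = 0
g(8) = mex{0} = 1
g(9) = mex{1} = 0
g(10) = mex{0} = 1
g(11) = mex{1} = 0
g(12) = mex{0,2} = 1
g(13) = mex{0,1} = 2
So g(13) = 2.
Heap C is a plain Nim heap of size 1, so its Grundy value is 1.
The value of a disjunctive sum is the nim-sum of the parts.
Combined value = 1 XOR 2 XOR 1 = 2.

2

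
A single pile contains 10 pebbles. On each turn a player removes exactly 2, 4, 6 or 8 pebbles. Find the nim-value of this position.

Compute g(0), g(1), … for moves {2, 4, 6, 8}:
g(0) = mex{} = 0
g(1) = mex{} = 0
g(2) = mex{0} = 1
g(3) = mex{0} = 1
g(4) = mex{0,1} = 2
g(5) = mex{0,1} = 2
g(6) = mex{0,1,2} = 3
g(7) = mex{0,1,2} = 3
g(8) = mex{0,1,2,3} = 4
g(9) = mex{0,1,2,3} = 4
g(10) = mex{1,2,3,4} = 0
So g(10) = 0.

0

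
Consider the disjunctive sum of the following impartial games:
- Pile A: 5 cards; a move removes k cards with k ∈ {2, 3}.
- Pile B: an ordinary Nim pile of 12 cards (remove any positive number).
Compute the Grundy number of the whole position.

12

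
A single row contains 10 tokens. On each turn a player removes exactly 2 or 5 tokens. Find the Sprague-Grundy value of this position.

1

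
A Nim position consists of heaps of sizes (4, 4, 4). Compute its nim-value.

Bitwise XOR of the heap sizes:
  100  (4)
  100  (4)
  100  (4)
  ---
  100  (4)

4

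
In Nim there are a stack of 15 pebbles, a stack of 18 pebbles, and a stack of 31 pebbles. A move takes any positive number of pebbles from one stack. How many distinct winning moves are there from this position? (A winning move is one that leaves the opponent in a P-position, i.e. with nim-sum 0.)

3

Compute the nim-sum pairwise:
15 ⊕ 18 = 29
29 ⊕ 31 = 2
The overall nim-sum is X = 2. A stack of size p has a winning move iff p XOR X < p (reduce it to p XOR X).
  15: 15 XOR 2 = 13 < 15 — winning move (to 13).
  18: 18 XOR 2 = 16 < 18 — winning move (to 16).
  31: 31 XOR 2 = 29 < 31 — winning move (to 29).
That gives 3 winning moves.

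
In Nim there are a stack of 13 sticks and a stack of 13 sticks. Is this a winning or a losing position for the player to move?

Losing position

Compute the nim-sum pairwise:
13 ⊕ 13 = 0
The nim-sum is 0, so this is a P-position: the player to move is in a losing position under optimal play.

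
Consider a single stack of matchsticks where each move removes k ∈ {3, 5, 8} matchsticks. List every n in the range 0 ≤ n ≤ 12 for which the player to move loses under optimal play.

0, 1, 2, 11, 12

Compute g(0), g(1), … for moves {3, 5, 8}:
k:     0  1  2  3  4  5  6  7  8  9 10 11 12
g(k):  0  0  0  1  1  1  2  2  2  3  3  0  0
The P-positions (g = 0) in 0..12 are 0, 1, 2, 11, 12.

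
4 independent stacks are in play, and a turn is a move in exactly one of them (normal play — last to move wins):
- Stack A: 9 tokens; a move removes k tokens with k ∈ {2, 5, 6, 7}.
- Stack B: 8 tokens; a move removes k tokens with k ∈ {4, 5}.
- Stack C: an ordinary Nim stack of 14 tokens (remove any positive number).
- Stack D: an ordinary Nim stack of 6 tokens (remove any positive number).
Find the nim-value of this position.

8

For stack A, compute g(0), g(1), … with moves {2, 5, 6, 7}:
k:     0  1  2  3  4  5  6  7  8  9
g(k):  0  0  1  1  0  2  1  3  2  2
So g(9) = 2.
Build the Grundy sequence for stack B with g(k) = mex{g(k−s) : s ∈ {4, 5}, s ≤ k}:
g(0) = mex{} = 0
g(1) = mex{} = 0
g(2) = mex{} = 0
g(3) = mex{} = 0
g(4) = mex{0} = 1
g(5) = mex{0} = 1
g(6) = mex{0} = 1
g(7) = mex{0} = 1
g(8) = mex{0,1} = 2
So g(8) = 2.
Stack C is a plain Nim stack of size 14, so its Grundy value is 14.
Stack D is a plain Nim stack of size 6, so its Grundy value is 6.
By the Sprague-Grundy theorem, the Grundy value of a sum of independent games is the XOR of the component values.
Combined value = 2 XOR 2 XOR 14 XOR 6 = 8.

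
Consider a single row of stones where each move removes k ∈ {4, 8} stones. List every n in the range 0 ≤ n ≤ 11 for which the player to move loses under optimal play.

0, 1, 2, 3

Build the Grundy sequence with g(k) = mex{g(k−s) : s ∈ {4, 8}, s ≤ k}:
k:     0  1  2  3  4  5  6  7  8  9 10 11
g(k):  0  0  0  0  1  1  1  1  2  2  2  2
The P-positions (g = 0) in 0..11 are 0, 1, 2, 3.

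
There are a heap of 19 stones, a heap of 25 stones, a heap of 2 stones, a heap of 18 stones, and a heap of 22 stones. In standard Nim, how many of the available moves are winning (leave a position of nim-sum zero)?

Nim-sum: 19 ^ 25 ^ 2 ^ 18 ^ 22 = 12.
The overall nim-sum is X = 12. A heap of size p has a winning move iff p XOR X < p (reduce it to p XOR X).
  19: 19 XOR 12 = 31 ≥ 19 — no move.
  25: 25 XOR 12 = 21 < 25 — winning move (to 21).
  2: 2 XOR 12 = 14 ≥ 2 — no move.
  18: 18 XOR 12 = 30 ≥ 18 — no move.
  22: 22 XOR 12 = 26 ≥ 22 — no move.
That gives 1 winning move.

1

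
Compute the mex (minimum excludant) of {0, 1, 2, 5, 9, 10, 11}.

The values 0, 1, 2 are all present; 3 is the first non-negative integer missing from the set.

3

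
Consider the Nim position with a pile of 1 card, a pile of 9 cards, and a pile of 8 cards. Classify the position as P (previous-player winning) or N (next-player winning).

P-position

Compute the nim-sum pairwise:
1 XOR 9 = 8
8 XOR 8 = 0
The nim-sum is 0, so this is a P-position: the player to move is in a losing position under optimal play.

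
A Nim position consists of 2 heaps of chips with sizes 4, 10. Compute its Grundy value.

Compute the nim-sum pairwise:
4 ^ 10 = 14

14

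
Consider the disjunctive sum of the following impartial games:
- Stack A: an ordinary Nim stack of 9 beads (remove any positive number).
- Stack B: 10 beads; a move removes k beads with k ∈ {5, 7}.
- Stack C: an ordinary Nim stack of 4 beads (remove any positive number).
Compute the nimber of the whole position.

Stack A is a plain Nim stack of size 9, so its Grundy value is 9.
Build the Grundy sequence for stack B with g(k) = mex{g(k−s) : s ∈ {5, 7}, s ≤ k}:
g(0) = mex{} = 0
g(1) = mex{} = 0
g(2) = mex{} = 0
g(3) = mex{} = 0
g(4) = mex{} = 0
g(5) = mex{0} = 1
g(6) = mex{0} = 1
g(7) = mex{0} = 1
g(8) = mex{0} = 1
g(9) = mex{0} = 1
g(10) = mex{0,1} = 2
So g(10) = 2.
Stack C is a plain Nim stack of size 4, so its Grundy value is 4.
By the Sprague-Grundy theorem, the Grundy value of a sum of independent games is the XOR of the component values.
Combined value = 9 ⊕ 2 ⊕ 4 = 15.

15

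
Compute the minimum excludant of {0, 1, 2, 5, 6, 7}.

The values 0, 1, 2 are all present; 3 is the first non-negative integer missing from the set.

3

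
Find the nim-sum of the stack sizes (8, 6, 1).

Compute the nim-sum pairwise:
8 ^ 6 = 14
14 ^ 1 = 15

15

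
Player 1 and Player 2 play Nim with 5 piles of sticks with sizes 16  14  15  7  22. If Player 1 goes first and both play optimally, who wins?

Player 2 wins

In binary:
  10000  (16)
  01110  (14)
  01111  (15)
  00111  (7)
  10110  (22)
  -----
  00000  (0)
The nim-sum is 0, so this is a P-position: the player to move is in a losing position under optimal play; Player 1 is about to move from it and so loses — Player 2 wins.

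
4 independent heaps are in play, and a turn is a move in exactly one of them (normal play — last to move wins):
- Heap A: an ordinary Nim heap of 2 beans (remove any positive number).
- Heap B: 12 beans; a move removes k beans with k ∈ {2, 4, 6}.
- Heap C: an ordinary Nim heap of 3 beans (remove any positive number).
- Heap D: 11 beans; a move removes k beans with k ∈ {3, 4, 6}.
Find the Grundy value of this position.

Heap A is a plain Nim heap of size 2, so its Grundy value is 2.
For heap B, compute g(0), g(1), … with moves {2, 4, 6}:
g(0) = mex{} = 0
g(1) = mex{} = 0
g(2) = mex{0} = 1
g(3) = mex{0} = 1
g(4) = mex{0,1} = 2
g(5) = mex{0,1} = 2
g(6) = mex{0,1,2} = 3
g(7) = mex{0,1,2} = 3
g(8) = mex{1,2,3} = 0
g(9) = mex{1,2,3} = 0
g(10) = mex{0,2,3} = 1
g(11) = mex{0,2,3} = 1
g(12) = mex{0,1,3} = 2
So g(12) = 2.
Heap C is a plain Nim heap of size 3, so its Grundy value is 3.
Build the Grundy sequence for heap D with g(k) = mex{g(k−s) : s ∈ {3, 4, 6}, s ≤ k}:
g(0) = mex{} = 0
g(1) = mex{} = 0
g(2) = mex{} = 0
g(3) = mex{0} = 1
g(4) = mex{0} = 1
g(5) = mex{0} = 1
g(6) = mex{0,1} = 2
g(7) = mex{0,1} = 2
g(8) = mex{0,1} = 2
g(9) = mex{1,2} = 0
g(10) = mex{1,2} = 0
g(11) = mex{1,2} = 0
So g(11) = 0.
By the Sprague-Grundy theorem, the Grundy value of a sum of independent games is the XOR of the component values.
Combined value = 2 XOR 2 XOR 3 XOR 0 = 3.

3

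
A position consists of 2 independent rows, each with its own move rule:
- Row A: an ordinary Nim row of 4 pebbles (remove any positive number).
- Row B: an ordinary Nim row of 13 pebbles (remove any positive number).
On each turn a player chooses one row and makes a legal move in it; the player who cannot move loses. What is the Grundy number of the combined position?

9

Row A is a plain Nim row of size 4, so its Grundy value is 4.
Row B is a plain Nim row of size 13, so its Grundy value is 13.
The value of a disjunctive sum is the nim-sum of the parts.
Combined value = 4 XOR 13 = 9.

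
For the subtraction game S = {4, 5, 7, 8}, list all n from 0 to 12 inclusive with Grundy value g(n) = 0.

0, 1, 2, 3, 12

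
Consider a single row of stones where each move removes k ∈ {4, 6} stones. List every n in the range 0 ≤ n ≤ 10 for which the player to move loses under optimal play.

0, 1, 2, 3, 10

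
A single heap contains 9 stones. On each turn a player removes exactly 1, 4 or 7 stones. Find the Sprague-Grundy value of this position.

Grundy values for subtraction set {1, 4, 7}:
k:     0  1  2  3  4  5  6  7  8  9
g(k):  0  1  0  1  2  0  1  2  0  1
So g(9) = 1.

1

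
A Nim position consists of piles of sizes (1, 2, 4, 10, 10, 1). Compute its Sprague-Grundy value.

Write each in binary and XOR column by column:
  0001  (1)
  0010  (2)
  0100  (4)
  1010  (10)
  1010  (10)
  0001  (1)
  ----
  0110  (6)

6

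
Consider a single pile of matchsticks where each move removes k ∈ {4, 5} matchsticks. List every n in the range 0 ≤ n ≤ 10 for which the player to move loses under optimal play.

Compute g(0), g(1), … for moves {4, 5}:
g(0) = mex{} = 0
g(1) = mex{} = 0
g(2) = mex{} = 0
g(3) = mex{} = 0
g(4) = mex{0} = 1
g(5) = mex{0} = 1
g(6) = mex{0} = 1
g(7) = mex{0} = 1
g(8) = mex{0,1} = 2
g(9) = mex{1} = 0
g(10) = mex{1} = 0
The P-positions (g = 0) in 0..10 are 0, 1, 2, 3, 9, 10.

0, 1, 2, 3, 9, 10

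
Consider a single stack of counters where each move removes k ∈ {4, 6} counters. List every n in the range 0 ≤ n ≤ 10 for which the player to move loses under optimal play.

0, 1, 2, 3, 10

Compute g(0), g(1), … for moves {4, 6}:
k:     0  1  2  3  4  5  6  7  8  9 10
g(k):  0  0  0  0  1  1  1  1  2  2  0
The P-positions (g = 0) in 0..10 are 0, 1, 2, 3, 10.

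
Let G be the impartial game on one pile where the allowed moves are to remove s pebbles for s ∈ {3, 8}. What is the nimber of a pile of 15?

1

Compute g(0), g(1), … for moves {3, 8}:
k:     0  1  2  3  4  5  6  7  8  9 10 11 12 13 14 15
g(k):  0  0  0  1  1  1  0  0  2  1  1  0  0  0  1  1
So g(15) = 1.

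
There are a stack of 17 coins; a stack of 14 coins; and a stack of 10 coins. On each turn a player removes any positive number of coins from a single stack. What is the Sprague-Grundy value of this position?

Compute the nim-sum pairwise:
17 ^ 14 = 31
31 ^ 10 = 21

21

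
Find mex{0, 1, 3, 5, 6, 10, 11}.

2

The values 0, 1 are all present; 2 is the first non-negative integer missing from the set.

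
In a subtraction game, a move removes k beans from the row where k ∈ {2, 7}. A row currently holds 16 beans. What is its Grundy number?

Grundy values for subtraction set {2, 7}:
k:     0  1  2  3  4  5  6  7  8  9 10 11 12 13 14 15 16
g(k):  0  0  1  1  0  0  1  1  2  0  0  1  1  0  0  1  1
So g(16) = 1.

1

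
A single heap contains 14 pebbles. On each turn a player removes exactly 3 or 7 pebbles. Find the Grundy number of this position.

1

Compute g(0), g(1), … for moves {3, 7}:
k:     0  1  2  3  4  5  6  7  8  9 10 11 12 13 14
g(k):  0  0  0  1  1  1  0  2  2  1  0  0  0  1  1
So g(14) = 1.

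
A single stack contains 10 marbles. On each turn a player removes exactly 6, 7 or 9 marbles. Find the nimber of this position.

1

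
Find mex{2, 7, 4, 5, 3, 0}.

1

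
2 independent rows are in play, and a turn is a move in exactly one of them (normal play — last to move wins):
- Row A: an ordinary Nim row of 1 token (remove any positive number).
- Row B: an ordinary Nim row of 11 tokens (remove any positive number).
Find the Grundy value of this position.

10

Row A is a plain Nim row of size 1, so its Grundy value is 1.
Row B is a plain Nim row of size 11, so its Grundy value is 11.
By the Sprague-Grundy theorem, the Grundy value of a sum of independent games is the XOR of the component values.
Combined value = 1 XOR 11 = 10.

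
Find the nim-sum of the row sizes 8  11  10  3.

10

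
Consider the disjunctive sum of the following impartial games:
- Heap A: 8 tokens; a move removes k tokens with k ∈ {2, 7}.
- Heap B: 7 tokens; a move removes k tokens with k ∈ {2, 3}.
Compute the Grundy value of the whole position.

Build the Grundy sequence for heap A with g(k) = mex{g(k−s) : s ∈ {2, 7}, s ≤ k}:
g(0) = mex{} = 0
g(1) = mex{} = 0
g(2) = mex{0} = 1
g(3) = mex{0} = 1
g(4) = mex{1} = 0
g(5) = mex{1} = 0
g(6) = mex{0} = 1
g(7) = mex{0} = 1
g(8) = mex{0,1} = 2
So g(8) = 2.
For heap B, compute g(0), g(1), … with moves {2, 3}:
k:     0  1  2  3  4  5  6  7
g(k):  0  0  1  1  2  0  0  1
So g(7) = 1.
By the Sprague-Grundy theorem, the Grundy value of a sum of independent games is the XOR of the component values.
Combined value = 2 ⊕ 1 = 3.

3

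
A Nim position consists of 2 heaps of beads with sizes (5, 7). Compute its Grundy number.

2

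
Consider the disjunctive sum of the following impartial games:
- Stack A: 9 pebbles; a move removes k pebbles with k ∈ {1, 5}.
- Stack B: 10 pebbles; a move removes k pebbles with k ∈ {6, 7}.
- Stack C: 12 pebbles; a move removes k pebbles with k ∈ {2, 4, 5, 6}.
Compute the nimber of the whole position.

Build the Grundy sequence for stack A with g(k) = mex{g(k−s) : s ∈ {1, 5}, s ≤ k}:
g(0) = mex{} = 0
g(1) = mex{0} = 1
g(2) = mex{1} = 0
g(3) = mex{0} = 1
g(4) = mex{1} = 0
g(5) = mex{0} = 1
g(6) = mex{1} = 0
g(7) = mex{0} = 1
g(8) = mex{1} = 0
g(9) = mex{0} = 1
So g(9) = 1.
For stack B, compute g(0), g(1), … with moves {6, 7}:
g(0) = mex{} = 0
g(1) = mex{} = 0
g(2) = mex{} = 0
g(3) = mex{} = 0
g(4) = mex{} = 0
g(5) = mex{} = 0
g(6) = mex{0} = 1
g(7) = mex{0} = 1
g(8) = mex{0} = 1
g(9) = mex{0} = 1
g(10) = mex{0} = 1
So g(10) = 1.
Build the Grundy sequence for stack C with g(k) = mex{g(k−s) : s ∈ {2, 4, 5, 6}, s ≤ k}:
k:     0  1  2  3  4  5  6  7  8  9 10 11 12
g(k):  0  0  1  1  2  2  3  3  0  0  1  1  2
So g(12) = 2.
By the Sprague-Grundy theorem, the Grundy value of a sum of independent games is the XOR of the component values.
Combined value = 1 XOR 1 XOR 2 = 2.

2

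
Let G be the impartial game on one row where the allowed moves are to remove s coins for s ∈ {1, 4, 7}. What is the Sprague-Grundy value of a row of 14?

1

Compute g(0), g(1), … for moves {1, 4, 7}:
k:     0  1  2  3  4  5  6  7  8  9 10 11 12 13 14
g(k):  0  1  0  1  2  0  1  2  0  1  0  1  2  0  1
So g(14) = 1.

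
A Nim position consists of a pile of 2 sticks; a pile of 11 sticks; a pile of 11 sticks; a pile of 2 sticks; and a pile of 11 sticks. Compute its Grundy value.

Compute the nim-sum pairwise:
2 ⊕ 11 = 9
9 ⊕ 11 = 2
2 ⊕ 2 = 0
0 ⊕ 11 = 11

11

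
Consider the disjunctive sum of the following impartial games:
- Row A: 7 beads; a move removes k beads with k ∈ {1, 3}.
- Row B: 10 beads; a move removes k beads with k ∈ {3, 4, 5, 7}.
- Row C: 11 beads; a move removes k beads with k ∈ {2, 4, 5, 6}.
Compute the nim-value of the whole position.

0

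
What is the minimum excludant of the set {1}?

0

0 is not in the set, so the mex is 0.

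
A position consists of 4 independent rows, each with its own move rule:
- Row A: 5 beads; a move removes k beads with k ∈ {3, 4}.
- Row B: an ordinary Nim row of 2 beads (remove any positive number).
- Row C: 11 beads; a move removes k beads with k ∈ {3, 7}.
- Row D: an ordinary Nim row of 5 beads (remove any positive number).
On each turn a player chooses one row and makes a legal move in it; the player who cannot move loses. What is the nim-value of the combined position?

Build the Grundy sequence for row A with g(k) = mex{g(k−s) : s ∈ {3, 4}, s ≤ k}:
g(0) = mex{} = 0
g(1) = mex{} = 0
g(2) = mex{} = 0
g(3) = mex{0} = 1
g(4) = mex{0} = 1
g(5) = mex{0} = 1
So g(5) = 1.
Row B is a plain Nim row of size 2, so its Grundy value is 2.
For row C, compute g(0), g(1), … with moves {3, 7}:
g(0) = mex{} = 0
g(1) = mex{} = 0
g(2) = mex{} = 0
g(3) = mex{0} = 1
g(4) = mex{0} = 1
g(5) = mex{0} = 1
g(6) = mex{1} = 0
g(7) = mex{0,1} = 2
g(8) = mex{0,1} = 2
g(9) = mex{0} = 1
g(10) = mex{1,2} = 0
g(11) = mex{1,2} = 0
So g(11) = 0.
Row D is a plain Nim row of size 5, so its Grundy value is 5.
The value of a disjunctive sum is the nim-sum of the parts.
Combined value = 1 XOR 2 XOR 0 XOR 5 = 6.

6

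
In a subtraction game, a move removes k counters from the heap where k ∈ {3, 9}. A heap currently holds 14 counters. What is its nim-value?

0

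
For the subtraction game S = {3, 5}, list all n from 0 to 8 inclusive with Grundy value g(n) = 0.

0, 1, 2, 8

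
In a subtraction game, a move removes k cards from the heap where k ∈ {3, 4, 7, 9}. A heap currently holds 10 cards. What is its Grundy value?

3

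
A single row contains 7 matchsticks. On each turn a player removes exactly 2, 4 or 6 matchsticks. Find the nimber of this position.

3

Grundy values for subtraction set {2, 4, 6}:
g(0) = mex{} = 0
g(1) = mex{} = 0
g(2) = mex{0} = 1
g(3) = mex{0} = 1
g(4) = mex{0,1} = 2
g(5) = mex{0,1} = 2
g(6) = mex{0,1,2} = 3
g(7) = mex{0,1,2} = 3
So g(7) = 3.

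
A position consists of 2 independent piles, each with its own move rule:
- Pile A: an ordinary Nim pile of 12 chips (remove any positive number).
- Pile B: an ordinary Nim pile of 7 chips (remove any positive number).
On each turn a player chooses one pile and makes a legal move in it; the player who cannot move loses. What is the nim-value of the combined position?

Pile A is a plain Nim pile of size 12, so its Grundy value is 12.
Pile B is a plain Nim pile of size 7, so its Grundy value is 7.
The value of a disjunctive sum is the nim-sum of the parts.
Combined value = 12 XOR 7 = 11.

11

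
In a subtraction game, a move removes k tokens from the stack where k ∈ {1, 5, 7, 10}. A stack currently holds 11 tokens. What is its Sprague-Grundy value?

Grundy values for subtraction set {1, 5, 7, 10}:
k:     0  1  2  3  4  5  6  7  8  9 10 11
g(k):  0  1  0  1  0  1  0  1  0  1  2  3
So g(11) = 3.

3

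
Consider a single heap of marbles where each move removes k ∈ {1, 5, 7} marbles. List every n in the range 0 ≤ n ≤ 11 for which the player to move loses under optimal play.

0, 2, 4, 6, 8, 10

Compute g(0), g(1), … for moves {1, 5, 7}:
g(0) = mex{} = 0
g(1) = mex{0} = 1
g(2) = mex{1} = 0
g(3) = mex{0} = 1
g(4) = mex{1} = 0
g(5) = mex{0} = 1
g(6) = mex{1} = 0
g(7) = mex{0} = 1
g(8) = mex{1} = 0
g(9) = mex{0} = 1
g(10) = mex{1} = 0
g(11) = mex{0} = 1
The P-positions (g = 0) in 0..11 are 0, 2, 4, 6, 8, 10.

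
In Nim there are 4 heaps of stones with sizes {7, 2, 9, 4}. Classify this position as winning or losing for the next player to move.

Compute the nim-sum pairwise:
7 ⊕ 2 = 5
5 ⊕ 9 = 12
12 ⊕ 4 = 8
The nim-sum is 8 ≠ 0, so this is an N-position: the player to move can win.

Winning position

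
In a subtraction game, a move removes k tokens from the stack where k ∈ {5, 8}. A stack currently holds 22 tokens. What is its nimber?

Build the Grundy sequence with g(k) = mex{g(k−s) : s ∈ {5, 8}, s ≤ k}:
k:     0  1  2  3  4  5  6  7  8  9 10 11 12 13 14 15 16 17 18 19 20 21 22
g(k):  0  0  0  0  0  1  1  1  1  1  2  2  2  0  0  0  0  0  1  1  1  1  1
So g(22) = 1.

1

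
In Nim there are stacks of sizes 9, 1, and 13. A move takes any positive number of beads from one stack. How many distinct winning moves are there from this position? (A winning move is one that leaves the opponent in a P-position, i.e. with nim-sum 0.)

1

Compute the nim-sum pairwise:
9 ⊕ 1 = 8
8 ⊕ 13 = 5
The overall nim-sum is X = 5. A stack of size p has a winning move iff p XOR X < p (reduce it to p XOR X).
  9: 9 XOR 5 = 12 ≥ 9 — no move.
  1: 1 XOR 5 = 4 ≥ 1 — no move.
  13: 13 XOR 5 = 8 < 13 — winning move (to 8).
That gives 1 winning move.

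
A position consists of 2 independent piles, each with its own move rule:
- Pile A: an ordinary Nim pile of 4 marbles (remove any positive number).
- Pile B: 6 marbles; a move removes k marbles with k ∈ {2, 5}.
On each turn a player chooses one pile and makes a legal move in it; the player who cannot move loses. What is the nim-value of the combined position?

5

Pile A is a plain Nim pile of size 4, so its Grundy value is 4.
For pile B, compute g(0), g(1), … with moves {2, 5}:
g(0) = mex{} = 0
g(1) = mex{} = 0
g(2) = mex{0} = 1
g(3) = mex{0} = 1
g(4) = mex{1} = 0
g(5) = mex{0,1} = 2
g(6) = mex{0} = 1
So g(6) = 1.
By the Sprague-Grundy theorem, the Grundy value of a sum of independent games is the XOR of the component values.
Combined value = 4 ⊕ 1 = 5.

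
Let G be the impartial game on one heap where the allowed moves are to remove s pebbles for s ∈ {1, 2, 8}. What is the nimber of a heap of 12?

Compute g(0), g(1), … for moves {1, 2, 8}:
g(0) = mex{} = 0
g(1) = mex{0} = 1
g(2) = mex{0,1} = 2
g(3) = mex{1,2} = 0
g(4) = mex{0,2} = 1
g(5) = mex{0,1} = 2
g(6) = mex{1,2} = 0
g(7) = mex{0,2} = 1
g(8) = mex{0,1} = 2
g(9) = mex{1,2} = 0
g(10) = mex{0,2} = 1
g(11) = mex{0,1} = 2
g(12) = mex{1,2} = 0
So g(12) = 0.

0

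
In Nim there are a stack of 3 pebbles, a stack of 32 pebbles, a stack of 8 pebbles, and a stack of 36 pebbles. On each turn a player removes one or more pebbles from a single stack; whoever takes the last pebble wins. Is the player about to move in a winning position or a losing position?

Compute the nim-sum pairwise:
3 ⊕ 32 = 35
35 ⊕ 8 = 43
43 ⊕ 36 = 15
The nim-sum is 15 ≠ 0, so this is an N-position: the player to move can win.

Winning position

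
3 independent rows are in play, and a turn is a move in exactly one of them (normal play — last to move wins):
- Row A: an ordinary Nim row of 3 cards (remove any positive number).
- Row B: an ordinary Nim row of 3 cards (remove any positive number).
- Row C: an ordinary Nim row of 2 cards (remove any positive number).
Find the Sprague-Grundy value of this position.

2

Row A is a plain Nim row of size 3, so its Grundy value is 3.
Row B is a plain Nim row of size 3, so its Grundy value is 3.
Row C is a plain Nim row of size 2, so its Grundy value is 2.
By the Sprague-Grundy theorem, the Grundy value of a sum of independent games is the XOR of the component values.
Combined value = 3 ⊕ 3 ⊕ 2 = 2.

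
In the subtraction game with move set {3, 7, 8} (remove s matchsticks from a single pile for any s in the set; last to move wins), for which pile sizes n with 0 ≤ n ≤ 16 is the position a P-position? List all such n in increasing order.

0, 1, 2, 6, 11, 12, 16

Build the Grundy sequence with g(k) = mex{g(k−s) : s ∈ {3, 7, 8}, s ≤ k}:
k:     0  1  2  3  4  5  6  7  8  9 10 11 12 13 14 15 16
g(k):  0  0  0  1  1  1  0  2  2  1  3  0  0  2  1  1  0
The P-positions (g = 0) in 0..16 are 0, 1, 2, 6, 11, 12, 16.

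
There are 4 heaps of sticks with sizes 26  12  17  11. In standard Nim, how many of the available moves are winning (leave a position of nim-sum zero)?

Compute the nim-sum pairwise:
26 ^ 12 = 22
22 ^ 17 = 7
7 ^ 11 = 12
The overall nim-sum is X = 12. A heap of size p has a winning move iff p XOR X < p (reduce it to p XOR X).
  26: 26 XOR 12 = 22 < 26 — winning move (to 22).
  12: 12 XOR 12 = 0 < 12 — winning move (to 0).
  17: 17 XOR 12 = 29 ≥ 17 — no move.
  11: 11 XOR 12 = 7 < 11 — winning move (to 7).
That gives 3 winning moves.

3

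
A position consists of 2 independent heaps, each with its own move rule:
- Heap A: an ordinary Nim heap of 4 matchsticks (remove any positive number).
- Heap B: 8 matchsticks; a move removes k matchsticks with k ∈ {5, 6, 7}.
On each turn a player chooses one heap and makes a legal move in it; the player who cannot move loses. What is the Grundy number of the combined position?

Heap A is a plain Nim heap of size 4, so its Grundy value is 4.
For heap B, compute g(0), g(1), … with moves {5, 6, 7}:
k:     0  1  2  3  4  5  6  7  8
g(k):  0  0  0  0  0  1  1  1  1
So g(8) = 1.
The value of a disjunctive sum is the nim-sum of the parts.
Combined value = 4 XOR 1 = 5.

5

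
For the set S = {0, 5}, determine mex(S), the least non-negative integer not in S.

1

0 is in the set but 1 is not, so the mex is 1.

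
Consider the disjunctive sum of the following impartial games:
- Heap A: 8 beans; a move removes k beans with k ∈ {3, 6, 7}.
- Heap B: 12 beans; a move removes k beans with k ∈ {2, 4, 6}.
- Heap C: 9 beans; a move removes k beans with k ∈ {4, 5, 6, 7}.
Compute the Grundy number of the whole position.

2

For heap A, compute g(0), g(1), … with moves {3, 6, 7}:
g(0) = mex{} = 0
g(1) = mex{} = 0
g(2) = mex{} = 0
g(3) = mex{0} = 1
g(4) = mex{0} = 1
g(5) = mex{0} = 1
g(6) = mex{0,1} = 2
g(7) = mex{0,1} = 2
g(8) = mex{0,1} = 2
So g(8) = 2.
For heap B, compute g(0), g(1), … with moves {2, 4, 6}:
k:     0  1  2  3  4  5  6  7  8  9 10 11 12
g(k):  0  0  1  1  2  2  3  3  0  0  1  1  2
So g(12) = 2.
Grundy values for heap C (subtraction set {4, 5, 6, 7}):
g(0) = mex{} = 0
g(1) = mex{} = 0
g(2) = mex{} = 0
g(3) = mex{} = 0
g(4) = mex{0} = 1
g(5) = mex{0} = 1
g(6) = mex{0} = 1
g(7) = mex{0} = 1
g(8) = mex{0,1} = 2
g(9) = mex{0,1} = 2
So g(9) = 2.
By the Sprague-Grundy theorem, the Grundy value of a sum of independent games is the XOR of the component values.
Combined value = 2 ⊕ 2 ⊕ 2 = 2.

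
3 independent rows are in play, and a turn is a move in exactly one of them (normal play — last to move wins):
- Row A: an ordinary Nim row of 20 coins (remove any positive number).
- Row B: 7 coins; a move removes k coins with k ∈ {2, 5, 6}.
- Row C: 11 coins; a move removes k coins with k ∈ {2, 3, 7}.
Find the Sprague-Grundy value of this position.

Row A is a plain Nim row of size 20, so its Grundy value is 20.
Build the Grundy sequence for row B with g(k) = mex{g(k−s) : s ∈ {2, 5, 6}, s ≤ k}:
g(0) = mex{} = 0
g(1) = mex{} = 0
g(2) = mex{0} = 1
g(3) = mex{0} = 1
g(4) = mex{1} = 0
g(5) = mex{0,1} = 2
g(6) = mex{0} = 1
g(7) = mex{0,1,2} = 3
So g(7) = 3.
For row C, compute g(0), g(1), … with moves {2, 3, 7}:
g(0) = mex{} = 0
g(1) = mex{} = 0
g(2) = mex{0} = 1
g(3) = mex{0} = 1
g(4) = mex{0,1} = 2
g(5) = mex{1} = 0
g(6) = mex{1,2} = 0
g(7) = mex{0,2} = 1
g(8) = mex{0} = 1
g(9) = mex{0,1} = 2
g(10) = mex{1} = 0
g(11) = mex{1,2} = 0
So g(11) = 0.
The value of a disjunctive sum is the nim-sum of the parts.
Combined value = 20 ⊕ 3 ⊕ 0 = 23.

23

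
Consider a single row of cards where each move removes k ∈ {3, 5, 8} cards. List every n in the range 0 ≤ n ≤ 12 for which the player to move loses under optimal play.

Build the Grundy sequence with g(k) = mex{g(k−s) : s ∈ {3, 5, 8}, s ≤ k}:
k:     0  1  2  3  4  5  6  7  8  9 10 11 12
g(k):  0  0  0  1  1  1  2  2  2  3  3  0  0
The P-positions (g = 0) in 0..12 are 0, 1, 2, 11, 12.

0, 1, 2, 11, 12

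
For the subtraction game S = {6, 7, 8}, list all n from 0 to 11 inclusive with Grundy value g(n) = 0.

0, 1, 2, 3, 4, 5

Compute g(0), g(1), … for moves {6, 7, 8}:
k:     0  1  2  3  4  5  6  7  8  9 10 11
g(k):  0  0  0  0  0  0  1  1  1  1  1  1
The P-positions (g = 0) in 0..11 are 0, 1, 2, 3, 4, 5.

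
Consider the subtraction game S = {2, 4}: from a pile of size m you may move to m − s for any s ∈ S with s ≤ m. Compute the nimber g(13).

0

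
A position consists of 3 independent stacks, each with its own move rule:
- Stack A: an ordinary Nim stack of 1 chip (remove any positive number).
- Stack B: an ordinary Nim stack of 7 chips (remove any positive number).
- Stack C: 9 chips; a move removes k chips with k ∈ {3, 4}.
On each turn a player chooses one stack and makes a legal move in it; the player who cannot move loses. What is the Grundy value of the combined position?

6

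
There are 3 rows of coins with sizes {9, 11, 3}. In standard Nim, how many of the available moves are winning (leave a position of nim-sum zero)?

3

Compute the nim-sum pairwise:
9 ⊕ 11 = 2
2 ⊕ 3 = 1
The overall nim-sum is X = 1. A row of size p has a winning move iff p XOR X < p (reduce it to p XOR X).
  9: 9 XOR 1 = 8 < 9 — winning move (to 8).
  11: 11 XOR 1 = 10 < 11 — winning move (to 10).
  3: 3 XOR 1 = 2 < 3 — winning move (to 2).
That gives 3 winning moves.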